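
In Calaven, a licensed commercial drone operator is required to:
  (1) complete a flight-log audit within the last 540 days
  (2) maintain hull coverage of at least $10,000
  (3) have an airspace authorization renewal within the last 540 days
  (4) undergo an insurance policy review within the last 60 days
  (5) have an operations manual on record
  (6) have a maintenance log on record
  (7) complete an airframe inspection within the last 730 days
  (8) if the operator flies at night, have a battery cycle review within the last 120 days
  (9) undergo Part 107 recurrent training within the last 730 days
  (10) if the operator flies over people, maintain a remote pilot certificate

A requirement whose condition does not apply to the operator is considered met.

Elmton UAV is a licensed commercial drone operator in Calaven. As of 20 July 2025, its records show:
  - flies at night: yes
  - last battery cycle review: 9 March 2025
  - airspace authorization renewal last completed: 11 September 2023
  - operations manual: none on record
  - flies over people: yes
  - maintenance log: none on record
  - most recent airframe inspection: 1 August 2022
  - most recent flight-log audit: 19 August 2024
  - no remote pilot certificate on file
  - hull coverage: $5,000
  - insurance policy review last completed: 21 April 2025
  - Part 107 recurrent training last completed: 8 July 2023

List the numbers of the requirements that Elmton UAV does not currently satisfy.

2, 3, 4, 5, 6, 7, 8, 9, 10

1. flight-log audit 335 days ago vs limit 540 → met
2. hull coverage $5,000 < $10,000 → not met
3. airspace authorization renewal 678 days ago vs limit 540 → not met
4. insurance policy review 90 days ago vs limit 60 → not met
5. operations manual absent → not met
6. maintenance log absent → not met
7. airframe inspection 1084 days ago vs limit 730 → not met
8. condition 'flies at night' holds; battery cycle review 133 days ago vs limit 120 → not met
9. Part 107 recurrent training 743 days ago vs limit 730 → not met
10. condition 'flies over people' holds; remote pilot certificate absent → not met
Not met: 2, 3, 4, 5, 6, 7, 8, 9, 10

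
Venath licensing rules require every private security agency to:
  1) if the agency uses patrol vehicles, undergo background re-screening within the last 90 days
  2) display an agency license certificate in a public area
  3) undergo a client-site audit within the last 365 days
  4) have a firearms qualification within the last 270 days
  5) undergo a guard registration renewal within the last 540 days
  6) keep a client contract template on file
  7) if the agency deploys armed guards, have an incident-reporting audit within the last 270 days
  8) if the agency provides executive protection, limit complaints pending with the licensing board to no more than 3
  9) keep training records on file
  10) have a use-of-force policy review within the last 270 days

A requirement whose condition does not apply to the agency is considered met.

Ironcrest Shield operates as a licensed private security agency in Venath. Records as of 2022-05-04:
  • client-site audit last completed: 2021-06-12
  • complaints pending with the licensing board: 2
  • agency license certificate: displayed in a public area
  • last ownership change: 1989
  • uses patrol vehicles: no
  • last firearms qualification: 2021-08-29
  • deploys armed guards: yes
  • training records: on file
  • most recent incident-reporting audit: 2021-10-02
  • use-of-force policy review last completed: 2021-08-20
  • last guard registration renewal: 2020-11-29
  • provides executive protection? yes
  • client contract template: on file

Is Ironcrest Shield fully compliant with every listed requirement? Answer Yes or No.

1. condition 'uses patrol vehicles' does not hold → requirement n/a → met
2. agency license certificate present → met
3. client-site audit 326 days ago vs limit 365 → met
4. firearms qualification 248 days ago vs limit 270 → met
5. guard registration renewal 521 days ago vs limit 540 → met
6. client contract template present → met
7. condition 'deploys armed guards' holds; incident-reporting audit 214 days ago vs limit 270 → met
8. condition 'provides executive protection' holds; complaints pending with the licensing board 2 ≤ 3 → met
9. training records present → met
10. use-of-force policy review 257 days ago vs limit 270 → met
All met.

Yes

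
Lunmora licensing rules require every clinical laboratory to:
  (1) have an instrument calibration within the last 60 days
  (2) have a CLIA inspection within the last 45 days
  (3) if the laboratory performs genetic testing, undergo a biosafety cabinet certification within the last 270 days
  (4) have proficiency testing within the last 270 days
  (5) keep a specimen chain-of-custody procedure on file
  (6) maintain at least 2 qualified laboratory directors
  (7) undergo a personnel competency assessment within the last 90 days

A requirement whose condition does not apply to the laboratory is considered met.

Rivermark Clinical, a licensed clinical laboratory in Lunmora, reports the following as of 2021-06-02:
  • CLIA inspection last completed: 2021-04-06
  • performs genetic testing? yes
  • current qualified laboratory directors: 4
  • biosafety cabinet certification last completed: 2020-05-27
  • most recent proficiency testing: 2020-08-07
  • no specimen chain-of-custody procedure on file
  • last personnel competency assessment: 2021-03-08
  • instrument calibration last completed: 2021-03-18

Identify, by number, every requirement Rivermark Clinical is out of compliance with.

1. instrument calibration 76 days ago vs limit 60 → not met
2. CLIA inspection 57 days ago vs limit 45 → not met
3. condition 'performs genetic testing' holds; biosafety cabinet certification 371 days ago vs limit 270 → not met
4. proficiency testing 299 days ago vs limit 270 → not met
5. specimen chain-of-custody procedure absent → not met
6. qualified laboratory directors 4 ≥ 2 → met
7. personnel competency assessment 86 days ago vs limit 90 → met
Not met: 1, 2, 3, 4, 5

1, 2, 3, 4, 5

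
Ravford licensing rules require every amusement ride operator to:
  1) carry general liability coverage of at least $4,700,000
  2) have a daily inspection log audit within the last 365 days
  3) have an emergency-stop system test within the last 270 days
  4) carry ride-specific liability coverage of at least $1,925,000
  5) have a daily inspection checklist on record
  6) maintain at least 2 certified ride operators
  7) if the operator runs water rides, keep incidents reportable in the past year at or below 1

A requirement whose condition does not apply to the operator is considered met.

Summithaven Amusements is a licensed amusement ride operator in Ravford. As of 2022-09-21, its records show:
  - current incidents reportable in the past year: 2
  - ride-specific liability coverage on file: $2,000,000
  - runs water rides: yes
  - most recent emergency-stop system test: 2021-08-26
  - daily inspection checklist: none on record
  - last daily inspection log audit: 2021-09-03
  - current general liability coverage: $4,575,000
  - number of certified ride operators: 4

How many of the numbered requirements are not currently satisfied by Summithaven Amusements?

1. general liability coverage $4,575,000 < $4,700,000 → not met
2. daily inspection log audit 383 days ago vs limit 365 → not met
3. emergency-stop system test 391 days ago vs limit 270 → not met
4. ride-specific liability coverage $2,000,000 ≥ $1,925,000 → met
5. daily inspection checklist absent → not met
6. certified ride operators 4 ≥ 2 → met
7. condition 'runs water rides' holds; incidents reportable in the past year 2 > 1 → not met
Not met: 5 of 7

5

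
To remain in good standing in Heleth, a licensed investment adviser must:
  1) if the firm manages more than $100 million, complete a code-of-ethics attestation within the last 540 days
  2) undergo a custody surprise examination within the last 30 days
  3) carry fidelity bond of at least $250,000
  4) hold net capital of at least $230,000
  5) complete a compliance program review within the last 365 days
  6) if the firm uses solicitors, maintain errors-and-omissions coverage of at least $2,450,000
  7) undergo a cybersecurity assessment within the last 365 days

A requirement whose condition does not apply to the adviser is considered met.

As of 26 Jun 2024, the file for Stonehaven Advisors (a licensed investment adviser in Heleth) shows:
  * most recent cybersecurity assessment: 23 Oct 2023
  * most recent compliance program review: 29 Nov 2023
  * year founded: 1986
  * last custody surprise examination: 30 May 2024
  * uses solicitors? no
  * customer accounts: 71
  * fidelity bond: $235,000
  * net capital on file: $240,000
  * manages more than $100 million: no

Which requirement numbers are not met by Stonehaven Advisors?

1. condition 'manages more than $100 million' does not hold → requirement n/a → met
2. custody surprise examination 27 days ago vs limit 30 → met
3. fidelity bond $235,000 < $250,000 → not met
4. net capital $240,000 ≥ $230,000 → met
5. compliance program review 210 days ago vs limit 365 → met
6. condition 'uses solicitors' does not hold → requirement n/a → met
7. cybersecurity assessment 247 days ago vs limit 365 → met
Not met: 3

3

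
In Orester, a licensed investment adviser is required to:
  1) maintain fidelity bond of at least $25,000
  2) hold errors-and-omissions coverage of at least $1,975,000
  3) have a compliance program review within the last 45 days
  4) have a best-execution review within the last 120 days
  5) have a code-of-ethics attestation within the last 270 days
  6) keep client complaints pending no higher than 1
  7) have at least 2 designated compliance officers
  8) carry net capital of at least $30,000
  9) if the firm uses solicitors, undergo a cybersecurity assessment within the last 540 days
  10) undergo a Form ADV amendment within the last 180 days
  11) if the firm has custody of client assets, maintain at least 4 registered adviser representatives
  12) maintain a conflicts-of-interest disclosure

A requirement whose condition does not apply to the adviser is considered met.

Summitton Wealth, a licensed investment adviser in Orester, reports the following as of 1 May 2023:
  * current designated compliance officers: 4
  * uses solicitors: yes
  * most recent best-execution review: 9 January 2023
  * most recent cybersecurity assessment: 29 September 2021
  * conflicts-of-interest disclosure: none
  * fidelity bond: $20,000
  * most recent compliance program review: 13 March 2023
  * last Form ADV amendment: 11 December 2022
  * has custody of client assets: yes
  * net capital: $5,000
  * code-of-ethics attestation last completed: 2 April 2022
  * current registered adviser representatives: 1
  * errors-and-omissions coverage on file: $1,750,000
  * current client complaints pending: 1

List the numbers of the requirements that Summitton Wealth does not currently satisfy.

1, 2, 3, 5, 8, 9, 11, 12

1. fidelity bond $20,000 < $25,000 → not met
2. errors-and-omissions coverage $1,750,000 < $1,975,000 → not met
3. compliance program review 49 days ago vs limit 45 → not met
4. best-execution review 112 days ago vs limit 120 → met
5. code-of-ethics attestation 394 days ago vs limit 270 → not met
6. client complaints pending 1 ≤ 1 → met
7. designated compliance officers 4 ≥ 2 → met
8. net capital $5,000 < $30,000 → not met
9. condition 'uses solicitors' holds; cybersecurity assessment 579 days ago vs limit 540 → not met
10. Form ADV amendment 141 days ago vs limit 180 → met
11. condition 'has custody of client assets' holds; registered adviser representatives 1 < 4 → not met
12. conflicts-of-interest disclosure absent → not met
Not met: 1, 2, 3, 5, 8, 9, 11, 12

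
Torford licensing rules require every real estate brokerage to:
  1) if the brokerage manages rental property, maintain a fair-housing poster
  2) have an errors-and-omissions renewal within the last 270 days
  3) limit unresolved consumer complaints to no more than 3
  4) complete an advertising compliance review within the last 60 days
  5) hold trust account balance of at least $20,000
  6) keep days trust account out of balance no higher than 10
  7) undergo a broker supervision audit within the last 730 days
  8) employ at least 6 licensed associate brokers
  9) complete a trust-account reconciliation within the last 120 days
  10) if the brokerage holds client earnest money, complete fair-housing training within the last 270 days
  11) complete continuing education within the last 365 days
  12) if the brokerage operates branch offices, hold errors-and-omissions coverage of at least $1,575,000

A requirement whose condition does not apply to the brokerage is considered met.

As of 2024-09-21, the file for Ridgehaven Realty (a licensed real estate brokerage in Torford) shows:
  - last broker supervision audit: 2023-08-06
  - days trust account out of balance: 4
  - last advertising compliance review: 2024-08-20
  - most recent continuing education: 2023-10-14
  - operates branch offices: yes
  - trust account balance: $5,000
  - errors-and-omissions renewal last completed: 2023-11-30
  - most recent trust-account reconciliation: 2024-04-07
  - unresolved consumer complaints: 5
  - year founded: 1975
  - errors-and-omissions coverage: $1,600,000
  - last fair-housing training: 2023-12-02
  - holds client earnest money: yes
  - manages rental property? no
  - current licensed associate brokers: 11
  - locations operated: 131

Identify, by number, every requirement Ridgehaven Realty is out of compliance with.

2, 3, 5, 9, 10

1. condition 'manages rental property' does not hold → requirement n/a → met
2. errors-and-omissions renewal 296 days ago vs limit 270 → not met
3. unresolved consumer complaints 5 > 3 → not met
4. advertising compliance review 32 days ago vs limit 60 → met
5. trust account balance $5,000 < $20,000 → not met
6. days trust account out of balance 4 ≤ 10 → met
7. broker supervision audit 412 days ago vs limit 730 → met
8. licensed associate brokers 11 ≥ 6 → met
9. trust-account reconciliation 167 days ago vs limit 120 → not met
10. condition 'holds client earnest money' holds; fair-housing training 294 days ago vs limit 270 → not met
11. continuing education 343 days ago vs limit 365 → met
12. condition 'operates branch offices' holds; errors-and-omissions coverage $1,600,000 ≥ $1,575,000 → met
Not met: 2, 3, 5, 9, 10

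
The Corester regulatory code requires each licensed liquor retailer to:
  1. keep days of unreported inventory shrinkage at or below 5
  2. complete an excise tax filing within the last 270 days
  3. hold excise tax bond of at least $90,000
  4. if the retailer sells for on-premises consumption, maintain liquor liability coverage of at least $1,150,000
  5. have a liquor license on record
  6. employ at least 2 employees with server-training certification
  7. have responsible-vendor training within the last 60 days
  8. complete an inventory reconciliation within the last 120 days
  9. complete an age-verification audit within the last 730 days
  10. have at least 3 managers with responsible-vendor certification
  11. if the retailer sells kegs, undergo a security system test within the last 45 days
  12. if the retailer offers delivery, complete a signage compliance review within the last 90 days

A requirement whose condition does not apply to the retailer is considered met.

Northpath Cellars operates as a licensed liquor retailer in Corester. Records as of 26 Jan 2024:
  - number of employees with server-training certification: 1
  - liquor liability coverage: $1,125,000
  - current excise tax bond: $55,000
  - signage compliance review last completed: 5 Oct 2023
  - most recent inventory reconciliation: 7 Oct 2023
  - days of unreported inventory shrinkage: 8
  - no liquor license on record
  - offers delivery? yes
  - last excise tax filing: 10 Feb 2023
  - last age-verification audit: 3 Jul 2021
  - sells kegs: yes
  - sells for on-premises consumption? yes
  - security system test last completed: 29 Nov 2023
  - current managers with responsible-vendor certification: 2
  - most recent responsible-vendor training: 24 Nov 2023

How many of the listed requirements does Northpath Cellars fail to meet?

1. days of unreported inventory shrinkage 8 > 5 → not met
2. excise tax filing 350 days ago vs limit 270 → not met
3. excise tax bond $55,000 < $90,000 → not met
4. condition 'sells for on-premises consumption' holds; liquor liability coverage $1,125,000 < $1,150,000 → not met
5. liquor license absent → not met
6. employees with server-training certification 1 < 2 → not met
7. responsible-vendor training 63 days ago vs limit 60 → not met
8. inventory reconciliation 111 days ago vs limit 120 → met
9. age-verification audit 937 days ago vs limit 730 → not met
10. managers with responsible-vendor certification 2 < 3 → not met
11. condition 'sells kegs' holds; security system test 58 days ago vs limit 45 → not met
12. condition 'offers delivery' holds; signage compliance review 113 days ago vs limit 90 → not met
Not met: 11 of 12

11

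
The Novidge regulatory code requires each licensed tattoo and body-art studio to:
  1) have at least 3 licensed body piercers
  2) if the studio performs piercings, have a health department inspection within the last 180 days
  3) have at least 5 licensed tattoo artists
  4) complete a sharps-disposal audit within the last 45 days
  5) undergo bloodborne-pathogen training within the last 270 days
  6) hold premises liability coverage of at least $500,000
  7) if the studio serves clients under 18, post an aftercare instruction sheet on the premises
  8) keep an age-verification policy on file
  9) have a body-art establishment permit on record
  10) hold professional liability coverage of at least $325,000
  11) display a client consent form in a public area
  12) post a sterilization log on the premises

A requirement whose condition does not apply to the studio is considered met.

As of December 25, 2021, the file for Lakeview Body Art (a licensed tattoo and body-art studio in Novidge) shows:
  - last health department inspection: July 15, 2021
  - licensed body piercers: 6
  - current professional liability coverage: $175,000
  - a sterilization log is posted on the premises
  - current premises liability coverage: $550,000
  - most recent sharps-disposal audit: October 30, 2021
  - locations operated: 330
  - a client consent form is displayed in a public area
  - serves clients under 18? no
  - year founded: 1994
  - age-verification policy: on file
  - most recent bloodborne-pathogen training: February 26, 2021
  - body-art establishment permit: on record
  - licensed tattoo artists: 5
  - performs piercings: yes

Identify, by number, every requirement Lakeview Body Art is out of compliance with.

4, 5, 10

1. licensed body piercers 6 ≥ 3 → met
2. condition 'performs piercings' holds; health department inspection 163 days ago vs limit 180 → met
3. licensed tattoo artists 5 ≥ 5 → met
4. sharps-disposal audit 56 days ago vs limit 45 → not met
5. bloodborne-pathogen training 302 days ago vs limit 270 → not met
6. premises liability coverage $550,000 ≥ $500,000 → met
7. condition 'serves clients under 18' does not hold → requirement n/a → met
8. age-verification policy present → met
9. body-art establishment permit present → met
10. professional liability coverage $175,000 < $325,000 → not met
11. client consent form present → met
12. sterilization log present → met
Not met: 4, 5, 10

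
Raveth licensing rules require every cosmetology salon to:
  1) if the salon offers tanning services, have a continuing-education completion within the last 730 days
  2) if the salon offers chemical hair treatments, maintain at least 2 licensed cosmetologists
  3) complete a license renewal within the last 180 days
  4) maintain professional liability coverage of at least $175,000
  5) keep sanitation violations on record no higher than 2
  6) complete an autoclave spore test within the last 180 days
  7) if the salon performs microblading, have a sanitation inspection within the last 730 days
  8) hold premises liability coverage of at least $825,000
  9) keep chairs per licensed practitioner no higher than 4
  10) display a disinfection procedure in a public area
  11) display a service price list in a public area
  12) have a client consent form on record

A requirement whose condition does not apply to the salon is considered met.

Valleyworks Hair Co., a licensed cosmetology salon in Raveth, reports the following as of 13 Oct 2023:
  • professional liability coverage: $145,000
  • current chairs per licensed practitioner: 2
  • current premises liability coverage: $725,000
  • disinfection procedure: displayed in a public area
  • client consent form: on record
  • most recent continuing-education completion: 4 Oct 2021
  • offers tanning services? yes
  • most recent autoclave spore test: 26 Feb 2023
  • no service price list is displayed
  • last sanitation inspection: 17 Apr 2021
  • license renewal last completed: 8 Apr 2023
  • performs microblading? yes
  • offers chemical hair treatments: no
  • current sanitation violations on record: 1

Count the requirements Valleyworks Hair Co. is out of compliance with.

7

1. condition 'offers tanning services' holds; continuing-education completion 739 days ago vs limit 730 → not met
2. condition 'offers chemical hair treatments' does not hold → requirement n/a → met
3. license renewal 188 days ago vs limit 180 → not met
4. professional liability coverage $145,000 < $175,000 → not met
5. sanitation violations on record 1 ≤ 2 → met
6. autoclave spore test 229 days ago vs limit 180 → not met
7. condition 'performs microblading' holds; sanitation inspection 909 days ago vs limit 730 → not met
8. premises liability coverage $725,000 < $825,000 → not met
9. chairs per licensed practitioner 2 ≤ 4 → met
10. disinfection procedure present → met
11. service price list absent → not met
12. client consent form present → met
Not met: 7 of 12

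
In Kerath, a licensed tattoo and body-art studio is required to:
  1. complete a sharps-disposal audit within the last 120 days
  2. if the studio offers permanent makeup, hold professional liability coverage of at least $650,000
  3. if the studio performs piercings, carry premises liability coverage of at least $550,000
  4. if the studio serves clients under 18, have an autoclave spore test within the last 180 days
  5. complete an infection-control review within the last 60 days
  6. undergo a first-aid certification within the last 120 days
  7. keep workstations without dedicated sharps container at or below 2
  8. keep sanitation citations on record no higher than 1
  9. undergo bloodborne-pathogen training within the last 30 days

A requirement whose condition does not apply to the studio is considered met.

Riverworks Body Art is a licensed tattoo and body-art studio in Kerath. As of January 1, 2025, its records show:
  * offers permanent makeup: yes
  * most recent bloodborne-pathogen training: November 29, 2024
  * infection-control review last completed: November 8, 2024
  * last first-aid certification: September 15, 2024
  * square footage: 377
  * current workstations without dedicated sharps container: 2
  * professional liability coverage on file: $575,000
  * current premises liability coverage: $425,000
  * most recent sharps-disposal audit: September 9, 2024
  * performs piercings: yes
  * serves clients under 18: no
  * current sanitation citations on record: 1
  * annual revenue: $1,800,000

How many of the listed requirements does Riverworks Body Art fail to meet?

3

1. sharps-disposal audit 114 days ago vs limit 120 → met
2. condition 'offers permanent makeup' holds; professional liability coverage $575,000 < $650,000 → not met
3. condition 'performs piercings' holds; premises liability coverage $425,000 < $550,000 → not met
4. condition 'serves clients under 18' does not hold → requirement n/a → met
5. infection-control review 54 days ago vs limit 60 → met
6. first-aid certification 108 days ago vs limit 120 → met
7. workstations without dedicated sharps container 2 ≤ 2 → met
8. sanitation citations on record 1 ≤ 1 → met
9. bloodborne-pathogen training 33 days ago vs limit 30 → not met
Not met: 3 of 9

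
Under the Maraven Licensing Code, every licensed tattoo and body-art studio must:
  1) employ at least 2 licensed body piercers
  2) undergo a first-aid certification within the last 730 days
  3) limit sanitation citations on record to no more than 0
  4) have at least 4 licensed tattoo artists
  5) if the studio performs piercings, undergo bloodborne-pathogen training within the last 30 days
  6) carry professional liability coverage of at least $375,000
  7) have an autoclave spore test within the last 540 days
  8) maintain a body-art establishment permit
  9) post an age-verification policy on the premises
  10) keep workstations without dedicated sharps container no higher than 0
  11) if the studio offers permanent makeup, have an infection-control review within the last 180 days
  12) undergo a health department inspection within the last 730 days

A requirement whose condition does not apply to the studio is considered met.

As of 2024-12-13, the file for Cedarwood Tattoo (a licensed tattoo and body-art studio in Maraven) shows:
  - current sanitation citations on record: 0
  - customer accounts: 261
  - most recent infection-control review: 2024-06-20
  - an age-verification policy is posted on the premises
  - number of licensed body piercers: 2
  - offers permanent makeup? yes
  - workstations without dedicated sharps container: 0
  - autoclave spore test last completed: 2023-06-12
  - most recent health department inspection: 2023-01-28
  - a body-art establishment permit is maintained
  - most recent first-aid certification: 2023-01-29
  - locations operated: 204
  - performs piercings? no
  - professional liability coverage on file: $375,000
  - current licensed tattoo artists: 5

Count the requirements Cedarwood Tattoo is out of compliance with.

1

1. licensed body piercers 2 ≥ 2 → met
2. first-aid certification 684 days ago vs limit 730 → met
3. sanitation citations on record 0 ≤ 0 → met
4. licensed tattoo artists 5 ≥ 4 → met
5. condition 'performs piercings' does not hold → requirement n/a → met
6. professional liability coverage $375,000 ≥ $375,000 → met
7. autoclave spore test 550 days ago vs limit 540 → not met
8. body-art establishment permit present → met
9. age-verification policy present → met
10. workstations without dedicated sharps container 0 ≤ 0 → met
11. condition 'offers permanent makeup' holds; infection-control review 176 days ago vs limit 180 → met
12. health department inspection 685 days ago vs limit 730 → met
Not met: 1 of 12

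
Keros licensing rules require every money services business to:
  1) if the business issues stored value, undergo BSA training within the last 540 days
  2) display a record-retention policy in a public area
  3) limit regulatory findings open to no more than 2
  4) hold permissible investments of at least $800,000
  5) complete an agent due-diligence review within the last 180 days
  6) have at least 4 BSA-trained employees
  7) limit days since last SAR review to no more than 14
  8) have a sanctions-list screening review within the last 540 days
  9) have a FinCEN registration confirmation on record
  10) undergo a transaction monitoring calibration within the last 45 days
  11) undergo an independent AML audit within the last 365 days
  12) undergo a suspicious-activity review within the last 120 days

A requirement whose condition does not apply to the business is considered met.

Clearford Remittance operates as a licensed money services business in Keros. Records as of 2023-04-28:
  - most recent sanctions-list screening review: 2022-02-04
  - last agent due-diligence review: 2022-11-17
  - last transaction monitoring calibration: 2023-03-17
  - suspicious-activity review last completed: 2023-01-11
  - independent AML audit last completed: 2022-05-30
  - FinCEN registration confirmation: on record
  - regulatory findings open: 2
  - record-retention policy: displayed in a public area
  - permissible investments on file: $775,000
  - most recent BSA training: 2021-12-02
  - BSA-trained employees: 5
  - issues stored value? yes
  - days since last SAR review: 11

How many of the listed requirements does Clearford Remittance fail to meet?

1. condition 'issues stored value' holds; BSA training 512 days ago vs limit 540 → met
2. record-retention policy present → met
3. regulatory findings open 2 ≤ 2 → met
4. permissible investments $775,000 < $800,000 → not met
5. agent due-diligence review 162 days ago vs limit 180 → met
6. BSA-trained employees 5 ≥ 4 → met
7. days since last SAR review 11 ≤ 14 → met
8. sanctions-list screening review 448 days ago vs limit 540 → met
9. FinCEN registration confirmation present → met
10. transaction monitoring calibration 42 days ago vs limit 45 → met
11. independent AML audit 333 days ago vs limit 365 → met
12. suspicious-activity review 107 days ago vs limit 120 → met
Not met: 1 of 12

1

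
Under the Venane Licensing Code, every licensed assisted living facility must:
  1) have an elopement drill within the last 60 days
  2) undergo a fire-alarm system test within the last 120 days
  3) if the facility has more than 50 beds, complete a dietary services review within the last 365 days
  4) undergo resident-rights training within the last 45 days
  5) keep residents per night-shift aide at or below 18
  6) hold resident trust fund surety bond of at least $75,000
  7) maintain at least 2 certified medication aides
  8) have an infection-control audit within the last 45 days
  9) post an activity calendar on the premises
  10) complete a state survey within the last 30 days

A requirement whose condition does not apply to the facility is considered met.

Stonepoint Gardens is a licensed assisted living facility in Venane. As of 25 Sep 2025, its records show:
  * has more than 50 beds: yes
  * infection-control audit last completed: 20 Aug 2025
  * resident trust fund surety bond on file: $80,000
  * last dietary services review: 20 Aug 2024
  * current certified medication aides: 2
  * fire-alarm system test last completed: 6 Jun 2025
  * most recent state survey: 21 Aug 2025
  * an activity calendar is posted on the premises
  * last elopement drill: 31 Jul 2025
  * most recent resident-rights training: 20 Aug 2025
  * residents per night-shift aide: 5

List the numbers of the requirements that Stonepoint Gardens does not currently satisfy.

3, 10

1. elopement drill 56 days ago vs limit 60 → met
2. fire-alarm system test 111 days ago vs limit 120 → met
3. condition 'has more than 50 beds' holds; dietary services review 401 days ago vs limit 365 → not met
4. resident-rights training 36 days ago vs limit 45 → met
5. residents per night-shift aide 5 ≤ 18 → met
6. resident trust fund surety bond $80,000 ≥ $75,000 → met
7. certified medication aides 2 ≥ 2 → met
8. infection-control audit 36 days ago vs limit 45 → met
9. activity calendar present → met
10. state survey 35 days ago vs limit 30 → not met
Not met: 3, 10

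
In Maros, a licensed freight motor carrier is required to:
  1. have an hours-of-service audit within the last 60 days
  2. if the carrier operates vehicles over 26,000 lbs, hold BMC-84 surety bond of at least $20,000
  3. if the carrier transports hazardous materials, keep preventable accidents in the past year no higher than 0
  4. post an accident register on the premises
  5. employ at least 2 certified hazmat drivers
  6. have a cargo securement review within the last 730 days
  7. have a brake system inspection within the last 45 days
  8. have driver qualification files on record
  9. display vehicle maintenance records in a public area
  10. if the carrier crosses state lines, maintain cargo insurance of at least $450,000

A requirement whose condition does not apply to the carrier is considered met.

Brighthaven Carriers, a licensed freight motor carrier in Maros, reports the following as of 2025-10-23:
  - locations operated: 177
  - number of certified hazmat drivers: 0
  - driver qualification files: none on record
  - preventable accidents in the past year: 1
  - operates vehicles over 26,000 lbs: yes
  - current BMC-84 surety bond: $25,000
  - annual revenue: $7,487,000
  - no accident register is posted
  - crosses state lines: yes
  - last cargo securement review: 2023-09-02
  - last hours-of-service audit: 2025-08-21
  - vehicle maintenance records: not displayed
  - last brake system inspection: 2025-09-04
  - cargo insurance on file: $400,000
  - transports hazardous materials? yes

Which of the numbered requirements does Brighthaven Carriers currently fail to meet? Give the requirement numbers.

1. hours-of-service audit 63 days ago vs limit 60 → not met
2. condition 'operates vehicles over 26,000 lbs' holds; BMC-84 surety bond $25,000 ≥ $20,000 → met
3. condition 'transports hazardous materials' holds; preventable accidents in the past year 1 > 0 → not met
4. accident register absent → not met
5. certified hazmat drivers 0 < 2 → not met
6. cargo securement review 782 days ago vs limit 730 → not met
7. brake system inspection 49 days ago vs limit 45 → not met
8. driver qualification files absent → not met
9. vehicle maintenance records absent → not met
10. condition 'crosses state lines' holds; cargo insurance $400,000 < $450,000 → not met
Not met: 1, 3, 4, 5, 6, 7, 8, 9, 10

1, 3, 4, 5, 6, 7, 8, 9, 10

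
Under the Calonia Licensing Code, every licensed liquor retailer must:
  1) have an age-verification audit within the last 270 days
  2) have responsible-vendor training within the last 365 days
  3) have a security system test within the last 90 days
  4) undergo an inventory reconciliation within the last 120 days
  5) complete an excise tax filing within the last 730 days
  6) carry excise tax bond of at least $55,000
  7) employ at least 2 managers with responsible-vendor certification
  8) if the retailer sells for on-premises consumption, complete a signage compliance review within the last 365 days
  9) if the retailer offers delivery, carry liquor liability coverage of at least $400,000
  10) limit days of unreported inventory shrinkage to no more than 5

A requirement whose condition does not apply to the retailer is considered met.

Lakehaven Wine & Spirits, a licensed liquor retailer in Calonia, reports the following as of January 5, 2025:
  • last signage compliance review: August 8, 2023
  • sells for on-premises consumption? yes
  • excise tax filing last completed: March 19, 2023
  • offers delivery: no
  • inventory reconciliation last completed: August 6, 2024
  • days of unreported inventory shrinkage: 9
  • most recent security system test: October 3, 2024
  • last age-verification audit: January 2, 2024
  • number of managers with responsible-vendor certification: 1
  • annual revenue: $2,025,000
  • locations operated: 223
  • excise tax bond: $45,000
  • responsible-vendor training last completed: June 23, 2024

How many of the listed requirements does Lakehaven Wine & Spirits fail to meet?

1. age-verification audit 369 days ago vs limit 270 → not met
2. responsible-vendor training 196 days ago vs limit 365 → met
3. security system test 94 days ago vs limit 90 → not met
4. inventory reconciliation 152 days ago vs limit 120 → not met
5. excise tax filing 658 days ago vs limit 730 → met
6. excise tax bond $45,000 < $55,000 → not met
7. managers with responsible-vendor certification 1 < 2 → not met
8. condition 'sells for on-premises consumption' holds; signage compliance review 516 days ago vs limit 365 → not met
9. condition 'offers delivery' does not hold → requirement n/a → met
10. days of unreported inventory shrinkage 9 > 5 → not met
Not met: 7 of 10

7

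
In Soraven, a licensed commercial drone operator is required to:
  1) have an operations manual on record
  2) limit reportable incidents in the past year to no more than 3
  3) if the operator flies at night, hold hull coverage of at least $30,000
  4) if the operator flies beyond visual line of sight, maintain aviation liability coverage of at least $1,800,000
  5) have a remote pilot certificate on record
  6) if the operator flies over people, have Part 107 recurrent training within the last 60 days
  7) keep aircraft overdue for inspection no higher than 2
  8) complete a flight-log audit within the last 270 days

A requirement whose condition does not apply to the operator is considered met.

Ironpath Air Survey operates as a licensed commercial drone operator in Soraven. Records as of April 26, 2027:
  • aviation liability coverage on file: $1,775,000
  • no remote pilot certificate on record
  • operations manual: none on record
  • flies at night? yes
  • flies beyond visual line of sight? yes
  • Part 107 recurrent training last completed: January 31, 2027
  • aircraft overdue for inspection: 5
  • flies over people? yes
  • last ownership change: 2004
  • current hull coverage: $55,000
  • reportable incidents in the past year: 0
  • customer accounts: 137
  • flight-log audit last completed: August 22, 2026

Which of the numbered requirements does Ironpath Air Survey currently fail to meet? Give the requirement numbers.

1, 4, 5, 6, 7

1. operations manual absent → not met
2. reportable incidents in the past year 0 ≤ 3 → met
3. condition 'flies at night' holds; hull coverage $55,000 ≥ $30,000 → met
4. condition 'flies beyond visual line of sight' holds; aviation liability coverage $1,775,000 < $1,800,000 → not met
5. remote pilot certificate absent → not met
6. condition 'flies over people' holds; Part 107 recurrent training 85 days ago vs limit 60 → not met
7. aircraft overdue for inspection 5 > 2 → not met
8. flight-log audit 247 days ago vs limit 270 → met
Not met: 1, 4, 5, 6, 7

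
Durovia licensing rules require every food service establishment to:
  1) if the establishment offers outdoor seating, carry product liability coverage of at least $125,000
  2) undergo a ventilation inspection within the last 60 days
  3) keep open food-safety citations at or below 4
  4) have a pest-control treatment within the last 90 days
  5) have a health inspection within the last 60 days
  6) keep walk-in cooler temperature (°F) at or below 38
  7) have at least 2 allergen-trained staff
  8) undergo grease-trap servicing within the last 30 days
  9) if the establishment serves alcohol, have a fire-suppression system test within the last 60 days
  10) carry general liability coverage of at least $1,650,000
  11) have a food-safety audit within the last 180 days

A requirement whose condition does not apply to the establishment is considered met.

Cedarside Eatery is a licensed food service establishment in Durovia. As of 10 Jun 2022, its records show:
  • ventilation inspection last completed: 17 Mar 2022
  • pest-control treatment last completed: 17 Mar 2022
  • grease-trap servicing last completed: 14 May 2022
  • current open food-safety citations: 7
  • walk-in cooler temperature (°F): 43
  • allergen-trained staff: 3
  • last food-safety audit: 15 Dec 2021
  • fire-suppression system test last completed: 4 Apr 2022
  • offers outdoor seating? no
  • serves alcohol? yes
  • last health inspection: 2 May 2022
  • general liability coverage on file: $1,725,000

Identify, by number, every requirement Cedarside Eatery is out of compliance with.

1. condition 'offers outdoor seating' does not hold → requirement n/a → met
2. ventilation inspection 85 days ago vs limit 60 → not met
3. open food-safety citations 7 > 4 → not met
4. pest-control treatment 85 days ago vs limit 90 → met
5. health inspection 39 days ago vs limit 60 → met
6. walk-in cooler temperature (°F) 43 > 38 → not met
7. allergen-trained staff 3 ≥ 2 → met
8. grease-trap servicing 27 days ago vs limit 30 → met
9. condition 'serves alcohol' holds; fire-suppression system test 67 days ago vs limit 60 → not met
10. general liability coverage $1,725,000 ≥ $1,650,000 → met
11. food-safety audit 177 days ago vs limit 180 → met
Not met: 2, 3, 6, 9

2, 3, 6, 9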